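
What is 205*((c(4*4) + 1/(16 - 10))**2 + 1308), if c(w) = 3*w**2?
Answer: 4364443645/36 ≈ 1.2123e+8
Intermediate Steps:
205*((c(4*4) + 1/(16 - 10))**2 + 1308) = 205*((3*(4*4)**2 + 1/(16 - 10))**2 + 1308) = 205*((3*16**2 + 1/6)**2 + 1308) = 205*((3*256 + 1/6)**2 + 1308) = 205*((768 + 1/6)**2 + 1308) = 205*((4609/6)**2 + 1308) = 205*(21242881/36 + 1308) = 205*(21289969/36) = 4364443645/36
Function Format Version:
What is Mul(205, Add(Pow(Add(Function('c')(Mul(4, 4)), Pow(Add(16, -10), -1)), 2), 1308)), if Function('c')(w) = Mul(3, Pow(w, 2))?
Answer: Rational(4364443645, 36) ≈ 1.2123e+8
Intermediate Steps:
Mul(205, Add(Pow(Add(Function('c')(Mul(4, 4)), Pow(Add(16, -10), -1)), 2), 1308)) = Mul(205, Add(Pow(Add(Mul(3, Pow(Mul(4, 4), 2)), Pow(Add(16, -10), -1)), 2), 1308)) = Mul(205, Add(Pow(Add(Mul(3, Pow(16, 2)), Pow(6, -1)), 2), 1308)) = Mul(205, Add(Pow(Add(Mul(3, 256), Rational(1, 6)), 2), 1308)) = Mul(205, Add(Pow(Add(768, Rational(1, 6)), 2), 1308)) = Mul(205, Add(Pow(Rational(4609, 6), 2), 1308)) = Mul(205, Add(Rational(21242881, 36), 1308)) = Mul(205, Rational(21289969, 36)) = Rational(4364443645, 36)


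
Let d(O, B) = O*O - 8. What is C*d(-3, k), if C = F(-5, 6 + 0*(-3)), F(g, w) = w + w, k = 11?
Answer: 12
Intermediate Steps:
d(O, B) = -8 + O² (d(O, B) = O² - 8 = -8 + O²)
F(g, w) = 2*w
C = 12 (C = 2*(6 + 0*(-3)) = 2*(6 + 0) = 2*6 = 12)
C*d(-3, k) = 12*(-8 + (-3)²) = 12*(-8 + 9) = 12*1 = 12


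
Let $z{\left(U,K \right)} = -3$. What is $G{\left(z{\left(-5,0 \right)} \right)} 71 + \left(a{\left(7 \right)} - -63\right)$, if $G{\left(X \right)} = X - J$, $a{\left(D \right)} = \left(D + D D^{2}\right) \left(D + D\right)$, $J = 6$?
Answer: $4324$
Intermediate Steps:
$a{\left(D \right)} = 2 D \left(D + D^{3}\right)$ ($a{\left(D \right)} = \left(D + D^{3}\right) 2 D = 2 D \left(D + D^{3}\right)$)
$G{\left(X \right)} = -6 + X$ ($G{\left(X \right)} = X - 6 = -6 + X$)
$G{\left(z{\left(-5,0 \right)} \right)} 71 + \left(a{\left(7 \right)} - -63\right) = \left(-6 - 3\right) 71 - \left(-63 - 2 \cdot 7^{2} \left(1 + 7^{2}\right)\right) = \left(-9\right) 71 + \left(2 \cdot 49 \left(1 + 49\right) + 63\right) = -639 + \left(2 \cdot 49 \cdot 50 + 63\right) = -639 + \left(4900 + 63\right) = -639 + 4963 = 4324$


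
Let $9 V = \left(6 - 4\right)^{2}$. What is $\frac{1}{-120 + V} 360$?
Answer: $- \frac{810}{269} \approx -3.0112$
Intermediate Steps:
$V = \frac{4}{9}$ ($V = \frac{\left(6 - 4\right)^{2}}{9} = \frac{2^{2}}{9} = \frac{1}{9} \cdot 4 = \frac{4}{9} \approx 0.44444$)
$\frac{1}{-120 + V} 360 = \frac{1}{-120 + \frac{4}{9}} \cdot 360 = \frac{1}{- \frac{1076}{9}} \cdot 360 = \left(- \frac{9}{1076}\right) 360 = - \frac{810}{269}$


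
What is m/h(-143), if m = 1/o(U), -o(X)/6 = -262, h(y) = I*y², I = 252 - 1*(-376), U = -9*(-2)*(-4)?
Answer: 1/20187579984 ≈ 4.9535e-11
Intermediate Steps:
U = -72 (U = 18*(-4) = -72)
I = 628 (I = 252 + 376 = 628)
h(y) = 628*y²
o(X) = 1572 (o(X) = -6*(-262) = 1572)
m = 1/1572 ≈ 0.00063613
m/h(-143) = 1/(1572*((628*(-143)²))) = 1/(1572*((628*20449))) = (1/1572)/12841972 = (1/1572)*(1/12841972) = 1/20187579984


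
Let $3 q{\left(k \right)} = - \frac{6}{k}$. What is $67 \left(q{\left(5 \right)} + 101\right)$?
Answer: $\frac{33701}{5} \approx 6740.2$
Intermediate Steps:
$q{\left(k \right)} = - \frac{2}{k}$ ($q{\left(k \right)} = \frac{\left(-6\right) \frac{1}{k}}{3} = - \frac{2}{k}$)
$67 \left(q{\left(5 \right)} + 101\right) = 67 \left(- \frac{2}{5} + 101\right) = 67 \cdot \frac{503}{5} = \frac{33701}{5}$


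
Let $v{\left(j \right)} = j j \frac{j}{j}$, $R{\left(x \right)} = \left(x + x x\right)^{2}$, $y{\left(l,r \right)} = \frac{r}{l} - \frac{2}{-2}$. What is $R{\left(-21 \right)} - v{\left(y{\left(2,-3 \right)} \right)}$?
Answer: $\frac{705599}{4} \approx 1.764 \cdot 10^{5}$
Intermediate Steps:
$y{\left(l,r \right)} = 1 + \frac{r}{l}$ ($y{\left(l,r \right)} = \frac{r}{l} - -1 = \frac{r}{l} + 1 = 1 + \frac{r}{l}$)
$R{\left(x \right)} = \left(x + x^{2}\right)^{2}$
$v{\left(j \right)} = j^{2}$ ($v{\left(j \right)} = j^{2} \cdot 1 = j^{2}$)
$R{\left(-21 \right)} - v{\left(y{\left(2,-3 \right)} \right)} = \left(-21\right)^{2} \left(1 - 21\right)^{2} - \left(\frac{2 - 3}{2}\right)^{2} = 441 \left(-20\right)^{2} - \left(\frac{1}{2} \left(-1\right)\right)^{2} = 441 \cdot 400 - \left(- \frac{1}{2}\right)^{2} = 176400 - \frac{1}{4} = \frac{705599}{4}$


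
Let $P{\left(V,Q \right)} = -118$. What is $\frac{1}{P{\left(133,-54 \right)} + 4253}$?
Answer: $\frac{1}{4135} \approx 0.00024184$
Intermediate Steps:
$\frac{1}{P{\left(133,-54 \right)} + 4253} = \frac{1}{-118 + 4253} = \frac{1}{4135}$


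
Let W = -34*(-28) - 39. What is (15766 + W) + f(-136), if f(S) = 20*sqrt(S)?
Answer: 16679 + 40*I*sqrt(34) ≈ 16679.0 + 233.24*I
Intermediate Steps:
W = 913 (W = 952 - 39 = 913)
(15766 + W) + f(-136) = (15766 + 913) + 20*sqrt(-136) = 16679 + 20*(2*I*sqrt(34)) = 16679 + 40*I*sqrt(34)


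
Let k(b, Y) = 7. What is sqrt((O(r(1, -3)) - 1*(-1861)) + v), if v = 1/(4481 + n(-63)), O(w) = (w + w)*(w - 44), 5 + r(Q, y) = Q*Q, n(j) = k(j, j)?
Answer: sqrt(11304779442)/2244 ≈ 47.381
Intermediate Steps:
n(j) = 7
r(Q, y) = -5 + Q**2 (r(Q, y) = -5 + Q*Q = -5 + Q**2)
O(w) = 2*w*(-44 + w) (O(w) = (2*w)*(-44 + w) = 2*w*(-44 + w))
v = 1/4488 (v = 1/(4481 + 7) = 1/4488 ≈ 0.00022282)
sqrt((O(r(1, -3)) - 1*(-1861)) + v) = sqrt((2*(-5 + 1**2)*(-44 + (-5 + 1**2)) - 1*(-1861)) + 1/4488) = sqrt((2*(-5 + 1)*(-44 + (-5 + 1)) + 1861) + 1/4488) = sqrt((2*(-4)*(-44 - 4) + 1861) + 1/4488) = sqrt((2*(-4)*(-48) + 1861) + 1/4488) = sqrt((384 + 1861) + 1/4488) = sqrt(2245 + 1/4488) = sqrt(10075561/4488) = sqrt(11304779442)/2244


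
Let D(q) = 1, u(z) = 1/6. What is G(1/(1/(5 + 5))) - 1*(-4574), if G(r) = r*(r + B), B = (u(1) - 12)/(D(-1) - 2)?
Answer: 14377/3 ≈ 4792.3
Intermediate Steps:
u(z) = 1/6
B = 71/6 (B = (1/6 - 12)/(1 - 2) = -71/6/(-1) = -71/6*(-1) = 71/6 ≈ 11.833)
G(r) = r*(71/6 + r) (G(r) = r*(r + 71/6) = r*(71/6 + r))
G(1/(1/(5 + 5))) - 1*(-4574) = (71 + 6/(1/(5 + 5)))/(6*(1/(5 + 5))) - 1*(-4574) = (71 + 6/(1/10))/(6*(1/10)) + 4574 = (1/6)*10*(71 + 6*10) + 4574 = (1/6)*10*(71 + 60) + 4574 = (1/6)*10*131 + 4574 = 655/3 + 4574 = 14377/3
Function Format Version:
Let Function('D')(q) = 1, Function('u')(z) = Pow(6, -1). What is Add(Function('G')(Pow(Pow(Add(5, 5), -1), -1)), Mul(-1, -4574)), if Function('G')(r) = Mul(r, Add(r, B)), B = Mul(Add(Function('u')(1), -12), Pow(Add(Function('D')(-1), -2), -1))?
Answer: Rational(14377, 3) ≈ 4792.3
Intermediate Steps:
Function('u')(z) = Rational(1, 6)
B = Rational(71, 6) (B = Mul(Add(Rational(1, 6), -12), Pow(Add(1, -2), -1)) = Mul(Rational(-71, 6), Pow(-1, -1)) = Mul(Rational(-71, 6), -1) = Rational(71, 6) ≈ 11.833)
Function('G')(r) = Mul(r, Add(Rational(71, 6), r)) (Function('G')(r) = Mul(r, Add(r, Rational(71, 6))) = Mul(r, Add(Rational(71, 6), r)))
Add(Function('G')(Pow(Pow(Add(5, 5), -1), -1)), Mul(-1, -4574)) = Add(Mul(Rational(1, 6), Pow(Pow(Add(5, 5), -1), -1), Add(71, Mul(6, Pow(Pow(Add(5, 5), -1), -1)))), Mul(-1, -4574)) = Add(Mul(Rational(1, 6), Pow(Pow(10, -1), -1), Add(71, Mul(6, Pow(Pow(10, -1), -1)))), 4574) = Add(Mul(Rational(1, 6), Pow(Rational(1, 10), -1), Add(71, Mul(6, Pow(Rational(1, 10), -1)))), 4574) = Add(Mul(Rational(1, 6), 10, Add(71, Mul(6, 10))), 4574) = Add(Mul(Rational(1, 6), 10, Add(71, 60)), 4574) = Add(Mul(Rational(1, 6), 10, 131), 4574) = Add(Rational(655, 3), 4574) = Rational(14377, 3)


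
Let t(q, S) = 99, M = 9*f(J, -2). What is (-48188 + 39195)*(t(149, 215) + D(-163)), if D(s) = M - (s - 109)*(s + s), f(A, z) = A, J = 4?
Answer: 796213241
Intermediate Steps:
M = 36 (M = 9*4 = 36)
D(s) = 36 - 2*s*(-109 + s) (D(s) = 36 - (s - 109)*(s + s) = 36 - (-109 + s)*2*s = 36 - 2*s*(-109 + s))
(-48188 + 39195)*(t(149, 215) + D(-163)) = (-48188 + 39195)*(99 + (36 - 2*(-163)² + 218*(-163))) = -8993*(99 + (36 - 2*26569 - 35534)) = -8993*(99 + (36 - 53138 - 35534)) = -8993*(99 - 88636) = -8993*(-88537) = 796213241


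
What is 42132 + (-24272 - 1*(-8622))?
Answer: 26482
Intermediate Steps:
42132 + (-24272 - 1*(-8622)) = 42132 + (-24272 + 8622) = 42132 - 15650 = 26482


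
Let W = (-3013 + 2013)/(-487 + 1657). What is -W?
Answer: 100/117 ≈ 0.85470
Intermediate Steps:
W = -100/117 (W = -1000/1170 = -1000*1/1170 = -100/117 ≈ -0.85470)
-W = -1*(-100/117) = 100/117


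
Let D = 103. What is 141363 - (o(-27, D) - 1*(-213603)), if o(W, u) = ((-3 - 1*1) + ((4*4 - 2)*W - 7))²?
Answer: -223561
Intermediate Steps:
o(W, u) = (-11 + 14*W)² (o(W, u) = ((-3 - 1) + ((16 - 2)*W - 7))² = (-4 + (14*W - 7))² = (-4 + (-7 + 14*W))² = (-11 + 14*W)²)
141363 - (o(-27, D) - 1*(-213603)) = 141363 - ((-11 + 14*(-27))² - 1*(-213603)) = 141363 - ((-11 - 378)² + 213603) = 141363 - ((-389)² + 213603) = 141363 - (151321 + 213603) = 141363 - 1*364924 = 141363 - 364924 = -223561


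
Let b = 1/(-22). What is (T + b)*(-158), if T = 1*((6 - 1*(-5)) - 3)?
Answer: -13825/11 ≈ -1256.8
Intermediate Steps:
b = -1/22 ≈ -0.045455
T = 8 (T = 1*((6 + 5) - 3) = 1*(11 - 3) = 1*8 = 8)
(T + b)*(-158) = (8 - 1/22)*(-158) = (175/22)*(-158) = -13825/11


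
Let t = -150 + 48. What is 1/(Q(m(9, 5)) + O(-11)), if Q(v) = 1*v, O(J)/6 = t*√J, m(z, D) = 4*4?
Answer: 1/257515 + 153*I*√11/1030060 ≈ 3.8833e-6 + 0.00049264*I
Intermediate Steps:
t = -102
m(z, D) = 16
O(J) = -612*√J (O(J) = 6*(-102*√J) = -612*√J)
Q(v) = v
1/(Q(m(9, 5)) + O(-11)) = 1/(16 - 612*I*√11)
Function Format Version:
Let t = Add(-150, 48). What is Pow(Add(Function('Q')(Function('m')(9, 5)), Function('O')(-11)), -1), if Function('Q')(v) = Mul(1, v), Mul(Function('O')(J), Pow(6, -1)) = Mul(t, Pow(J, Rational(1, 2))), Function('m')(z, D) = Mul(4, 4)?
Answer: Add(Rational(1, 257515), Mul(Rational(153, 1030060), I, Pow(11, Rational(1, 2)))) ≈ Add(3.8833e-6, Mul(0.00049264, I))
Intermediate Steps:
t = -102
Function('m')(z, D) = 16
Function('O')(J) = Mul(-612, Pow(J, Rational(1, 2))) (Function('O')(J) = Mul(6, Mul(-102, Pow(J, Rational(1, 2)))) = Mul(-612, Pow(J, Rational(1, 2))))
Function('Q')(v) = v
Pow(Add(Function('Q')(Function('m')(9, 5)), Function('O')(-11)), -1) = Pow(Add(16, Mul(-612, Pow(-11, Rational(1, 2)))), -1) = Pow(Add(16, Mul(-612, Mul(I, Pow(11, Rational(1, 2))))), -1) = Pow(Add(16, Mul(-612, I, Pow(11, Rational(1, 2)))), -1)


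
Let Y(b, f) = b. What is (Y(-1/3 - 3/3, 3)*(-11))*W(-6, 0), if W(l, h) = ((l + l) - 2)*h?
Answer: 0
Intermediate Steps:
W(l, h) = h*(-2 + 2*l) (W(l, h) = (2*l - 2)*h = (-2 + 2*l)*h = h*(-2 + 2*l))
(Y(-1/3 - 3/3, 3)*(-11))*W(-6, 0) = ((-1/3 - 3/3)*(-11))*(2*0*(-1 - 6)) = ((-1*⅓ - 3*⅓)*(-11))*(2*0*(-7)) = ((-⅓ - 1)*(-11))*0 = -4/3*(-11)*0 = (44/3)*0 = 0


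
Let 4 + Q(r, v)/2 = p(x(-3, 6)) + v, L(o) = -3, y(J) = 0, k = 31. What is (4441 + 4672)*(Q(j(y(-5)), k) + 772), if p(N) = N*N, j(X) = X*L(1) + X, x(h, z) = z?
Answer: 8183474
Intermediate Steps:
j(X) = -2*X (j(X) = X*(-3) + X = -3*X + X = -2*X)
p(N) = N**2
Q(r, v) = 64 + 2*v (Q(r, v) = -8 + 2*(6**2 + v) = -8 + 2*(36 + v) = -8 + (72 + 2*v) = 64 + 2*v)
(4441 + 4672)*(Q(j(y(-5)), k) + 772) = (4441 + 4672)*((64 + 2*31) + 772) = 9113*((64 + 62) + 772) = 9113*(126 + 772) = 9113*898 = 8183474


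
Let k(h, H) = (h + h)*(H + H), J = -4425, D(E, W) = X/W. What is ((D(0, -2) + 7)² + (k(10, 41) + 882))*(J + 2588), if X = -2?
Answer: -4750482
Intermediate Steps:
D(E, W) = -2/W
k(h, H) = 4*H*h (k(h, H) = (2*h)*(2*H) = 4*H*h)
((D(0, -2) + 7)² + (k(10, 41) + 882))*(J + 2588) = ((-2/(-2) + 7)² + (4*41*10 + 882))*(-4425 + 2588) = ((-2*(-½) + 7)² + (1640 + 882))*(-1837) = ((1 + 7)² + 2522)*(-1837) = (8² + 2522)*(-1837) = (64 + 2522)*(-1837) = 2586*(-1837) = -4750482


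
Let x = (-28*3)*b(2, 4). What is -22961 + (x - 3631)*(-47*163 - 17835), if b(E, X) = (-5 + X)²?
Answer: 94694679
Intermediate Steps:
x = -84 (x = (-28*3)*(-5 + 4)² = -84*(-1)² = -84*1 = -84)
-22961 + (x - 3631)*(-47*163 - 17835) = -22961 + (-84 - 3631)*(-47*163 - 17835) = -22961 - 3715*(-7661 - 17835) = -22961 - 3715*(-25496) = -22961 + 94717640 = 94694679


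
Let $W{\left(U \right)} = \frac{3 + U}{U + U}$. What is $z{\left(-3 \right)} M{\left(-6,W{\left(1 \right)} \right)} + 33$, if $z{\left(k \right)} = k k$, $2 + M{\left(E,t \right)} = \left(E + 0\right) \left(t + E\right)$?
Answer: $231$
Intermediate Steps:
$W{\left(U \right)} = \frac{3 + U}{2 U}$
$M{\left(E,t \right)} = -2 + E \left(E + t\right)$ ($M{\left(E,t \right)} = -2 + \left(E + 0\right) \left(t + E\right) = -2 + E \left(E + t\right)$)
$z{\left(k \right)} = k^{2}$
$z{\left(-3 \right)} M{\left(-6,W{\left(1 \right)} \right)} + 33 = \left(-3\right)^{2} \left(-2 + \left(-6\right)^{2} - 6 \frac{3 + 1}{2 \cdot 1}\right) + 33 = 9 \left(-2 + 36 - 6 \cdot \frac{1}{2} \cdot 1 \cdot 4\right) + 33 = 9 \left(-2 + 36 - 12\right) + 33 = 9 \cdot 22 + 33 = 198 + 33 = 231$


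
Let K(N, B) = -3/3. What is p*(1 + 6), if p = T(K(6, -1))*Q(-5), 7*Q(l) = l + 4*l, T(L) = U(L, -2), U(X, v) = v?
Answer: 50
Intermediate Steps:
K(N, B) = -1 (K(N, B) = -3*⅓ = -1)
T(L) = -2
Q(l) = 5*l/7 (Q(l) = (l + 4*l)/7 = (5*l)/7 = 5*l/7)
p = 50/7 (p = -10*(-5)/7 = -2*(-25/7) = 50/7 ≈ 7.1429)
p*(1 + 6) = 50*(1 + 6)/7 = (50/7)*7 = 50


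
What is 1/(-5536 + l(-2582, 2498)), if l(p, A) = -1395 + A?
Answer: -1/4433 ≈ -0.00022558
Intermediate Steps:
1/(-5536 + l(-2582, 2498)) = 1/(-5536 + (-1395 + 2498)) = 1/(-5536 + 1103) = 1/(-4433) = -1/4433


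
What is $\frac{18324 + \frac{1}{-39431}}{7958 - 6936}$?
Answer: $\frac{722533643}{40298482} \approx 17.93$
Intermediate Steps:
$\frac{18324 + \frac{1}{-39431}}{7958 - 6936} = \frac{18324 - \frac{1}{39431}}{1022} = \frac{722533643}{39431} \cdot \frac{1}{1022} = \frac{722533643}{40298482}$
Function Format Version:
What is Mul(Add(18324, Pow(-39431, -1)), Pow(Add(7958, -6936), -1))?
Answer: Rational(722533643, 40298482) ≈ 17.930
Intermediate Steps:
Mul(Add(18324, Pow(-39431, -1)), Pow(Add(7958, -6936), -1)) = Mul(Add(18324, Rational(-1, 39431)), Pow(1022, -1)) = Mul(Rational(722533643, 39431), Rational(1, 1022)) = Rational(722533643, 40298482)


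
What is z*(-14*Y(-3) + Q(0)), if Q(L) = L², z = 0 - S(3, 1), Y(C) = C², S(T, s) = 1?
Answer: 126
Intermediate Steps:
z = -1 (z = 0 - 1*1 = 0 - 1 = -1)
z*(-14*Y(-3) + Q(0)) = -(-14*(-3)² + 0²) = -(-14*9 + 0) = -(-126 + 0) = -1*(-126) = 126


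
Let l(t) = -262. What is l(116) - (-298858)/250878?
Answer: -32715589/125439 ≈ -260.81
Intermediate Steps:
l(116) - (-298858)/250878 = -262 - (-298858)/250878 = -262 - 1*(-149429/125439) = -262 + 149429/125439 = -32715589/125439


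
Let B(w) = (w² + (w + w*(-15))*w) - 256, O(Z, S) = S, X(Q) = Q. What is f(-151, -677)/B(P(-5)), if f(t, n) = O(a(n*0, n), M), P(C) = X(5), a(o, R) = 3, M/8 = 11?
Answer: -88/581 ≈ -0.15146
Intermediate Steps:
M = 88 (M = 8*11 = 88)
P(C) = 5
f(t, n) = 88
B(w) = -256 - 13*w² (B(w) = (w² + (w - 15*w)*w) - 256 = (w² + (-14*w)*w) - 256 = (w² - 14*w²) - 256 = -13*w² - 256 = -256 - 13*w²)
f(-151, -677)/B(P(-5)) = 88/(-256 - 13*5²) = 88/(-256 - 13*25) = 88/(-256 - 325) = 88/(-581) = 88*(-1/581) = -88/581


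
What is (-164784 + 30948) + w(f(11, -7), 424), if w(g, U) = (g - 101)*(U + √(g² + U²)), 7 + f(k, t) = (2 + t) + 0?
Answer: -181748 - 452*√11245 ≈ -2.2968e+5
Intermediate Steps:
f(k, t) = -5 + t (f(k, t) = -7 + ((2 + t) + 0) = -7 + (2 + t) = -5 + t)
w(g, U) = (-101 + g)*(U + √(U² + g²))
(-164784 + 30948) + w(f(11, -7), 424) = (-164784 + 30948) + (-101*424 - 101*√(424² + (-5 - 7)²) + 424*(-5 - 7) + (-5 - 7)*√(424² + (-5 - 7)²)) = -133836 + (-42824 - 101*√(179776 + (-12)²) + 424*(-12) - 12*√(179776 + (-12)²)) = -133836 + (-42824 - 101*√(179776 + 144) - 5088 - 12*√(179776 + 144)) = -133836 + (-42824 - 404*√11245 - 5088 - 48*√11245) = -133836 + (-47912 - 452*√11245) = -181748 - 452*√11245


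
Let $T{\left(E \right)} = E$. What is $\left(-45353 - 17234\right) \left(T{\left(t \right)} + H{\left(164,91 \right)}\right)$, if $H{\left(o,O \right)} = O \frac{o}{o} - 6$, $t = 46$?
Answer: $-8198897$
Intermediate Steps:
$H{\left(o,O \right)} = -6 + O$ ($H{\left(o,O \right)} = O 1 - 6 = O - 6 = -6 + O$)
$\left(-45353 - 17234\right) \left(T{\left(t \right)} + H{\left(164,91 \right)}\right) = \left(-45353 - 17234\right) \left(46 + \left(-6 + 91\right)\right) = - 62587 \left(46 + 85\right) = \left(-62587\right) 131 = -8198897$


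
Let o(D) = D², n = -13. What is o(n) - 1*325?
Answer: -156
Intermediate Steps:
o(n) - 1*325 = (-13)² - 1*325 = 169 - 325 = -156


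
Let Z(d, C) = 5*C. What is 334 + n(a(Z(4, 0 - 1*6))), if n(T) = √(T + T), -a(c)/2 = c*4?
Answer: 334 + 4*√30 ≈ 355.91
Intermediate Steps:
a(c) = -8*c (a(c) = -2*c*4 = -8*c)
n(T) = √2*√T (n(T) = √(2*T) = √2*√T)
334 + n(a(Z(4, 0 - 1*6))) = 334 + √2*√(-40*(0 - 1*6)) = 334 + √2*√(-40*(0 - 6)) = 334 + √2*√(-40*(-6)) = 334 + √2*√(-8*(-30)) = 334 + √2*√240 = 334 + √2*(4*√15) = 334 + 4*√30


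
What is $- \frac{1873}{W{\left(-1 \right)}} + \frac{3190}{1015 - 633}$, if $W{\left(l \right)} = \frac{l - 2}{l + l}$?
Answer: $- \frac{710701}{573} \approx -1240.3$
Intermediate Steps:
$W{\left(l \right)} = \frac{-2 + l}{2 l}$
$- \frac{1873}{W{\left(-1 \right)}} + \frac{3190}{1015 - 633} = - \frac{1873}{\frac{1}{2} \frac{1}{-1} \left(-2 - 1\right)} + \frac{3190}{1015 - 633} = - \frac{1873}{\frac{1}{2} \left(-1\right) \left(-3\right)} + \frac{3190}{1015 - 633} = - \frac{1873}{\frac{3}{2}} + \frac{3190}{382} = \left(-1873\right) \frac{2}{3} + 3190 \cdot \frac{1}{382} = - \frac{3746}{3} + \frac{1595}{191} = - \frac{710701}{573}$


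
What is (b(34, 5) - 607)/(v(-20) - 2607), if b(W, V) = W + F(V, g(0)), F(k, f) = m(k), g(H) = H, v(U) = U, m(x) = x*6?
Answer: 543/2627 ≈ 0.20670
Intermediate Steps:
m(x) = 6*x
F(k, f) = 6*k
b(W, V) = W + 6*V
(b(34, 5) - 607)/(v(-20) - 2607) = ((34 + 6*5) - 607)/(-20 - 2607) = ((34 + 30) - 607)/(-2627) = (64 - 607)*(-1/2627) = -543*(-1/2627) = 543/2627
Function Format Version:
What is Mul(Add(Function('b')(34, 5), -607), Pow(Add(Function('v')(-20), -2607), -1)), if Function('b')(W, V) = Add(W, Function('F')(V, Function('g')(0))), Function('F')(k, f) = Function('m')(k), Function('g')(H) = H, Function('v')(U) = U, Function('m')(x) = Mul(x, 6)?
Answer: Rational(543, 2627) ≈ 0.20670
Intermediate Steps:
Function('m')(x) = Mul(6, x)
Function('F')(k, f) = Mul(6, k)
Function('b')(W, V) = Add(W, Mul(6, V))
Mul(Add(Function('b')(34, 5), -607), Pow(Add(Function('v')(-20), -2607), -1)) = Mul(Add(Add(34, Mul(6, 5)), -607), Pow(Add(-20, -2607), -1)) = Mul(Add(Add(34, 30), -607), Pow(-2627, -1)) = Mul(Add(64, -607), Rational(-1, 2627)) = Mul(-543, Rational(-1, 2627)) = Rational(543, 2627)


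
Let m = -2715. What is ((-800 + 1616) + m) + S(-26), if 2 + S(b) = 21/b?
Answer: -49447/26 ≈ -1901.8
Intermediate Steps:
S(b) = -2 + 21/b
((-800 + 1616) + m) + S(-26) = ((-800 + 1616) - 2715) + (-2 + 21/(-26)) = (816 - 2715) + (-2 + 21*(-1/26)) = -1899 + (-2 - 21/26) = -1899 - 73/26 = -49447/26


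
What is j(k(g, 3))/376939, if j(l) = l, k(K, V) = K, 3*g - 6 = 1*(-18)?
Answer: -4/376939 ≈ -1.0612e-5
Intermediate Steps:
g = -4 (g = 2 + (1*(-18))/3 = 2 + (⅓)*(-18) = 2 - 6 = -4)
j(k(g, 3))/376939 = -4/376939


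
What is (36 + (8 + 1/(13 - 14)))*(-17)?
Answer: -731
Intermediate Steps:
(36 + (8 + 1/(13 - 14)))*(-17) = (36 + (8 + 1/(-1)))*(-17) = (36 + (8 - 1))*(-17) = (36 + 7)*(-17) = 43*(-17) = -731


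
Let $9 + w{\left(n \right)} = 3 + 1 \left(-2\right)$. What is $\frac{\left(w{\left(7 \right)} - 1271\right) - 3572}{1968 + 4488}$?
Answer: $- \frac{1617}{2152} \approx -0.75139$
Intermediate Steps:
$w{\left(n \right)} = -8$ ($w{\left(n \right)} = -9 + \left(3 + 1 \left(-2\right)\right) = -9 + \left(3 - 2\right) = -9 + 1 = -8$)
$\frac{\left(w{\left(7 \right)} - 1271\right) - 3572}{1968 + 4488} = \frac{\left(-8 - 1271\right) - 3572}{1968 + 4488} = \frac{-1279 - 3572}{6456} = \left(-4851\right) \frac{1}{6456} = - \frac{1617}{2152}$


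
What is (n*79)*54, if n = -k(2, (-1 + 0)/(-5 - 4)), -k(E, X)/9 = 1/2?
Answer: 19197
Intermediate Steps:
k(E, X) = -9/2
n = 9/2 (n = -1*(-9/2) = 9/2 ≈ 4.5000)
(n*79)*54 = ((9/2)*79)*54 = (711/2)*54 = 19197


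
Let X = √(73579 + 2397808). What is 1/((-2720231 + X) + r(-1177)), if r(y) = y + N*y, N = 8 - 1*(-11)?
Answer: -144409/396225096266 - √2471387/7528276829054 ≈ -3.6467e-7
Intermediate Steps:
N = 19 (N = 8 + 11 = 19)
X = √2471387 ≈ 1572.1
r(y) = 20*y (r(y) = y + 19*y = 20*y)
1/((-2720231 + X) + r(-1177)) = 1/((-2720231 + √2471387) + 20*(-1177)) = 1/((-2720231 + √2471387) - 23540) = 1/(-2743771 + √2471387)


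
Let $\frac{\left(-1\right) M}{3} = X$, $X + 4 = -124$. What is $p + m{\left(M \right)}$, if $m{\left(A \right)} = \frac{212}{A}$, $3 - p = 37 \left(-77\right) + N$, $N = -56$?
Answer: $\frac{279221}{96} \approx 2908.6$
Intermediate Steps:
$X = -128$ ($X = -4 - 124 = -128$)
$M = 384$ ($M = \left(-3\right) \left(-128\right) = 384$)
$p = 2908$ ($p = 3 - \left(37 \left(-77\right) - 56\right) = 3 - \left(-2849 - 56\right) = 3 - -2905 = 3 + 2905 = 2908$)
$p + m{\left(M \right)} = 2908 + \frac{212}{384} = 2908 + 212 \cdot \frac{1}{384} = 2908 + \frac{53}{96} = \frac{279221}{96}$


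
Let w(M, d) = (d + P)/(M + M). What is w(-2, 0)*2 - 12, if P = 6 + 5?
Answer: -35/2 ≈ -17.500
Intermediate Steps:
P = 11
w(M, d) = (11 + d)/(2*M) (w(M, d) = (d + 11)/(M + M) = (11 + d)/((2*M)) = (11 + d)*(1/(2*M)) = (11 + d)/(2*M))
w(-2, 0)*2 - 12 = ((1/2)*(11 + 0)/(-2))*2 - 12 = ((1/2)*(-1/2)*11)*2 - 12 = -11/4*2 - 12 = -11/2 - 12 = -35/2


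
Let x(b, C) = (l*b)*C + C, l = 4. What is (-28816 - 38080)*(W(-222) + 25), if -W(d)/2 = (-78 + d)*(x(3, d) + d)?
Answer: 124745988400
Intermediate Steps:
x(b, C) = C + 4*C*b (x(b, C) = (4*b)*C + C = 4*C*b + C = C + 4*C*b)
W(d) = -28*d*(-78 + d) (W(d) = -2*(-78 + d)*(d*(1 + 4*3) + d) = -2*(-78 + d)*(d*(1 + 12) + d) = -2*(-78 + d)*(d*13 + d) = -2*(-78 + d)*(13*d + d) = -2*(-78 + d)*14*d = -28*d*(-78 + d))
(-28816 - 38080)*(W(-222) + 25) = (-28816 - 38080)*(28*(-222)*(78 - 1*(-222)) + 25) = -66896*(28*(-222)*(78 + 222) + 25) = -66896*(28*(-222)*300 + 25) = -66896*(-1864800 + 25) = -66896*(-1864775) = 124745988400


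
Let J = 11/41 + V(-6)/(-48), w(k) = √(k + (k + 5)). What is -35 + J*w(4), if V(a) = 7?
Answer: -35 + 241*√13/1968 ≈ -34.558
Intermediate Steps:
w(k) = √(5 + 2*k) (w(k) = √(k + (5 + k)) = √(5 + 2*k))
J = 241/1968 (J = 11/41 + 7/(-48) = 11*(1/41) + 7*(-1/48) = 11/41 - 7/48 = 241/1968 ≈ 0.12246)
-35 + J*w(4) = -35 + 241*√(5 + 2*4)/1968 = -35 + 241*√(5 + 8)/1968 = -35 + 241*√13/1968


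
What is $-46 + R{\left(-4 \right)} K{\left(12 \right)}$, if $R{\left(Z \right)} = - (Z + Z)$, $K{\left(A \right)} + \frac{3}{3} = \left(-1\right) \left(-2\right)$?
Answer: $-38$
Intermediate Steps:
$K{\left(A \right)} = 1$ ($K{\left(A \right)} = -1 - -2 = -1 + 2 = 1$)
$R{\left(Z \right)} = - 2 Z$
$-46 + R{\left(-4 \right)} K{\left(12 \right)} = -46 + \left(-2\right) \left(-4\right) 1 = -46 + 8 \cdot 1 = -46 + 8 = -38$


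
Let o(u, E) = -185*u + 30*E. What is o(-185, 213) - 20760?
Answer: 19855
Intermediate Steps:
o(-185, 213) - 20760 = (-185*(-185) + 30*213) - 20760 = (34225 + 6390) - 20760 = 40615 - 20760 = 19855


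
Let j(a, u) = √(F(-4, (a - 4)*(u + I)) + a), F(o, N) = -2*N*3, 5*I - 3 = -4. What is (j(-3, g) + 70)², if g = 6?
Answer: (350 + √6015)²/25 ≈ 7312.2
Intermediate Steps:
I = -⅕ (I = ⅗ + (⅕)*(-4) = ⅗ - ⅘ = -⅕ ≈ -0.20000)
F(o, N) = -6*N
j(a, u) = √(a - 6*(-4 + a)*(-⅕ + u)) (j(a, u) = √(-6*(a - 4)*(u - ⅕) + a) = √(-6*(-4 + a)*(-⅕ + u) + a) = √(a - 6*(-4 + a)*(-⅕ + u)))
(j(-3, g) + 70)² = (√(-120 + 55*(-3) + 600*6 - 150*(-3)*6)/5 + 70)² = (√(-120 - 165 + 3600 + 2700)/5 + 70)² = (√6015/5 + 70)² = (70 + √6015/5)²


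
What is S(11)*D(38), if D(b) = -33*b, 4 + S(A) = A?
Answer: -8778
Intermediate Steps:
S(A) = -4 + A
S(11)*D(38) = (-4 + 11)*(-33*38) = 7*(-1254) = -8778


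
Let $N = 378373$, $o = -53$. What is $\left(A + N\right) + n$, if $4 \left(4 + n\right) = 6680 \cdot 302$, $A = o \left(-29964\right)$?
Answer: $2470801$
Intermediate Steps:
$A = 1588092$ ($A = \left(-53\right) \left(-29964\right) = 1588092$)
$n = 504336$ ($n = -4 + \frac{6680 \cdot 302}{4} = -4 + \frac{1}{4} \cdot 2017360 = -4 + 504340 = 504336$)
$\left(A + N\right) + n = \left(1588092 + 378373\right) + 504336 = 1966465 + 504336 = 2470801$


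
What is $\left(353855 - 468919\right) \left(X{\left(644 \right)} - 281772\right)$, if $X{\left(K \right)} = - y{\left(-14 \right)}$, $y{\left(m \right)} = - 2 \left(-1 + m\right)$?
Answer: $32425265328$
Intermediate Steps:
$y{\left(m \right)} = 2 - 2 m$
$X{\left(K \right)} = -30$ ($X{\left(K \right)} = - (2 - -28) = - (2 + 28) = \left(-1\right) 30 = -30$)
$\left(353855 - 468919\right) \left(X{\left(644 \right)} - 281772\right) = \left(353855 - 468919\right) \left(-30 - 281772\right) = \left(-115064\right) \left(-281802\right) = 32425265328$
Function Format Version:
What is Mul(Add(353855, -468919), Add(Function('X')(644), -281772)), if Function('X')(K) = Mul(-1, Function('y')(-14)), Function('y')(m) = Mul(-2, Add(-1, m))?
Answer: 32425265328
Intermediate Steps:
Function('y')(m) = Add(2, Mul(-2, m))
Function('X')(K) = -30 (Function('X')(K) = Mul(-1, Add(2, Mul(-2, -14))) = Mul(-1, Add(2, 28)) = Mul(-1, 30) = -30)
Mul(Add(353855, -468919), Add(Function('X')(644), -281772)) = Mul(Add(353855, -468919), Add(-30, -281772)) = Mul(-115064, -281802) = 32425265328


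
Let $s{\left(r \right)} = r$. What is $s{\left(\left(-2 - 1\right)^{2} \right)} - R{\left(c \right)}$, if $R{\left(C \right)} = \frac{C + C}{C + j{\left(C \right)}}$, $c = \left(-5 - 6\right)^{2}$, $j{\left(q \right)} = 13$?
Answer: $\frac{482}{67} \approx 7.194$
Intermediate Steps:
$c = 121$ ($c = \left(-11\right)^{2} = 121$)
$R{\left(C \right)} = \frac{2 C}{13 + C}$ ($R{\left(C \right)} = \frac{C + C}{C + 13} = \frac{2 C}{13 + C}$)
$s{\left(\left(-2 - 1\right)^{2} \right)} - R{\left(c \right)} = \left(-2 - 1\right)^{2} - 2 \cdot 121 \frac{1}{13 + 121} = \left(-3\right)^{2} - 2 \cdot 121 \cdot \frac{1}{134} = 9 - 2 \cdot 121 \cdot \frac{1}{134} = 9 - \frac{121}{67} = \frac{482}{67}$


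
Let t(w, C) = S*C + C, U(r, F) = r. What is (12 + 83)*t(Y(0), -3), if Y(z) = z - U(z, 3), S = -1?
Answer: 0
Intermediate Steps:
Y(z) = 0 (Y(z) = z - z = 0)
t(w, C) = 0 (t(w, C) = -C + C = 0)
(12 + 83)*t(Y(0), -3) = (12 + 83)*0 = 95*0 = 0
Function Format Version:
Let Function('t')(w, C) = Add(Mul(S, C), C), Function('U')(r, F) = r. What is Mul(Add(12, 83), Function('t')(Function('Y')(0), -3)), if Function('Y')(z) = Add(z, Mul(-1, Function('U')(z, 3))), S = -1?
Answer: 0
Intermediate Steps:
Function('Y')(z) = 0 (Function('Y')(z) = Add(z, Mul(-1, z)) = 0)
Function('t')(w, C) = 0 (Function('t')(w, C) = Add(Mul(-1, C), C) = 0)
Mul(Add(12, 83), Function('t')(Function('Y')(0), -3)) = Mul(Add(12, 83), 0) = Mul(95, 0) = 0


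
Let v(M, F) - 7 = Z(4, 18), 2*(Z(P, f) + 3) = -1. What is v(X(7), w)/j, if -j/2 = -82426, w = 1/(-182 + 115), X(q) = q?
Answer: 7/329704 ≈ 2.1231e-5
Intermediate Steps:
w = -1/67 (w = 1/(-67) = -1/67 ≈ -0.014925)
j = 164852 (j = -2*(-82426) = 164852)
Z(P, f) = -7/2 (Z(P, f) = -3 + (½)*(-1) = -3 - ½ = -7/2)
v(M, F) = 7/2 (v(M, F) = 7 - 7/2 = 7/2)
v(X(7), w)/j = (7/2)/164852 = (7/2)*(1/164852) = 7/329704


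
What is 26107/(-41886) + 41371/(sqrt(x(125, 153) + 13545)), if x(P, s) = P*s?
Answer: -26107/41886 + 3761*sqrt(30)/90 ≈ 228.26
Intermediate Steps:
26107/(-41886) + 41371/(sqrt(x(125, 153) + 13545)) = 26107/(-41886) + 41371/(sqrt(125*153 + 13545)) = 26107*(-1/41886) + 41371/(sqrt(19125 + 13545)) = -26107/41886 + 41371/(sqrt(32670)) = -26107/41886 + 41371/((33*sqrt(30))) = -26107/41886 + 41371*(sqrt(30)/990) = -26107/41886 + 3761*sqrt(30)/90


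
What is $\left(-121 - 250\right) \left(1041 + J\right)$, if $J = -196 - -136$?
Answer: $-363951$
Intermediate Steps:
$J = -60$ ($J = -196 + 136 = -60$)
$\left(-121 - 250\right) \left(1041 + J\right) = \left(-121 - 250\right) \left(1041 - 60\right) = \left(-371\right) 981 = -363951$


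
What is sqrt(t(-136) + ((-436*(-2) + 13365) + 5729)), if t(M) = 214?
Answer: 2*sqrt(5045) ≈ 142.06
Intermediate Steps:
sqrt(t(-136) + ((-436*(-2) + 13365) + 5729)) = sqrt(214 + ((-436*(-2) + 13365) + 5729)) = sqrt(214 + ((872 + 13365) + 5729)) = sqrt(214 + (14237 + 5729)) = sqrt(214 + 19966) = sqrt(20180) = 2*sqrt(5045)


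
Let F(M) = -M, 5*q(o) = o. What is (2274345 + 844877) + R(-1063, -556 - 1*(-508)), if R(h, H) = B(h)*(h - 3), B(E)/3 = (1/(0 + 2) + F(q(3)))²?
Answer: 155959501/50 ≈ 3.1192e+6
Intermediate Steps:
q(o) = o/5
B(E) = 3/100 (B(E) = 3*(1/(0 + 2) - 3/5)² = 3*(1/2 - 1*⅗)² = 3*(½ - ⅗)² = 3*(-⅒)² = 3*(1/100) = 3/100)
R(h, H) = -9/100 + 3*h/100 (R(h, H) = 3*(h - 3)/100 = 3*(-3 + h)/100 = -9/100 + 3*h/100)
(2274345 + 844877) + R(-1063, -556 - 1*(-508)) = (2274345 + 844877) + (-9/100 + (3/100)*(-1063)) = 3119222 + (-9/100 - 3189/100) = 3119222 - 1599/50 = 155959501/50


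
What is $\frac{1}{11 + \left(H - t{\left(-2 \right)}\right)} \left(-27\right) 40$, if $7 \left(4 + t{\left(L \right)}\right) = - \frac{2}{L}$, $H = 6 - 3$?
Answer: $- \frac{1512}{25} \approx -60.48$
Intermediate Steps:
$H = 3$
$t{\left(L \right)} = -4 - \frac{2}{7 L}$ ($t{\left(L \right)} = -4 + \frac{\left(-2\right) \frac{1}{L}}{7} = -4 - \frac{2}{7 L}$)
$\frac{1}{11 + \left(H - t{\left(-2 \right)}\right)} \left(-27\right) 40 = \frac{1}{11 + \left(3 - \left(-4 - \frac{2}{7 \left(-2\right)}\right)\right)} \left(-27\right) 40 = \frac{1}{11 + \left(3 - \left(-4 - - \frac{1}{7}\right)\right)} \left(-27\right) 40 = \frac{1}{11 + \left(3 - \left(-4 + \frac{1}{7}\right)\right)} \left(-27\right) 40 = \frac{1}{11 + \left(3 - - \frac{27}{7}\right)} \left(-27\right) 40 = \frac{1}{11 + \left(3 + \frac{27}{7}\right)} \left(-27\right) 40 = \frac{1}{11 + \frac{48}{7}} \left(-27\right) 40 = \frac{1}{\frac{125}{7}} \left(-27\right) 40 = \frac{7}{125} \left(-27\right) 40 = \left(- \frac{189}{125}\right) 40 = - \frac{1512}{25}$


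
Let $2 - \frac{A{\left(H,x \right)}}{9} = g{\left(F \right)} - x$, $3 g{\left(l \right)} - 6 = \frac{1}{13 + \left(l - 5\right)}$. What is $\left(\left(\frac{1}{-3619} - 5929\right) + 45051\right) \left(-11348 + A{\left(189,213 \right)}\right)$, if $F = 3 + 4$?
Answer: $- \frac{6676465171652}{18095} \approx -3.6897 \cdot 10^{8}$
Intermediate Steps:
$F = 7$
$g{\left(l \right)} = 2 + \frac{1}{3 \left(8 + l\right)}$ ($g{\left(l \right)} = 2 + \frac{1}{3 \left(13 + \left(l - 5\right)\right)} = 2 + \frac{1}{3 \left(13 + \left(-5 + l\right)\right)} = 2 + \frac{1}{3 \left(8 + l\right)}$)
$A{\left(H,x \right)} = - \frac{1}{5} + 9 x$ ($A{\left(H,x \right)} = 18 - 9 \left(\frac{49 + 6 \cdot 7}{3 \left(8 + 7\right)} - x\right) = 18 - 9 \left(\frac{49 + 42}{3 \cdot 15} - x\right) = 18 - 9 \left(\frac{1}{3} \cdot \frac{1}{15} \cdot 91 - x\right) = 18 - 9 \left(\frac{91}{45} - x\right) = 18 + \left(- \frac{91}{5} + 9 x\right) = - \frac{1}{5} + 9 x$)
$\left(\left(\frac{1}{-3619} - 5929\right) + 45051\right) \left(-11348 + A{\left(189,213 \right)}\right) = \left(\left(\frac{1}{-3619} - 5929\right) + 45051\right) \left(-11348 + \left(- \frac{1}{5} + 9 \cdot 213\right)\right) = \left(\left(- \frac{1}{3619} - 5929\right) + 45051\right) \left(-11348 + \left(- \frac{1}{5} + 1917\right)\right) = \left(- \frac{21457052}{3619} + 45051\right) \left(-11348 + \frac{9584}{5}\right) = \frac{141582517}{3619} \left(- \frac{47156}{5}\right) = - \frac{6676465171652}{18095}$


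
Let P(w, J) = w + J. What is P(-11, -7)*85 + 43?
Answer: -1487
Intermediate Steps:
P(w, J) = J + w
P(-11, -7)*85 + 43 = (-7 - 11)*85 + 43 = -18*85 + 43 = -1530 + 43 = -1487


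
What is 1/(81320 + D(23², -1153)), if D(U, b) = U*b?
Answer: -1/528617 ≈ -1.8917e-6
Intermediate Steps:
1/(81320 + D(23², -1153)) = 1/(81320 + 23²*(-1153)) = 1/(81320 + 529*(-1153)) = 1/(81320 - 609937) = 1/(-528617) = -1/528617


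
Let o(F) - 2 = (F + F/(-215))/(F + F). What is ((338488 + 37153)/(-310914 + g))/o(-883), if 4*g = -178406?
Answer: -161525630/381823647 ≈ -0.42304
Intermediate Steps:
g = -89203/2 (g = (¼)*(-178406) = -89203/2 ≈ -44602.)
o(F) = 537/215 (o(F) = 2 + (F + F/(-215))/(F + F) = 2 + (F + F*(-1/215))/((2*F)) = 2 + (F - F/215)*(1/(2*F)) = 2 + (214*F/215)*(1/(2*F)) = 2 + 107/215 = 537/215)
((338488 + 37153)/(-310914 + g))/o(-883) = ((338488 + 37153)/(-310914 - 89203/2))/(537/215) = (375641/(-711031/2))*(215/537) = (375641*(-2/711031))*(215/537) = -751282/711031*215/537 = -161525630/381823647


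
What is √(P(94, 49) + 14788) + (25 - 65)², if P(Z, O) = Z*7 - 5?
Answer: 1600 + √15441 ≈ 1724.3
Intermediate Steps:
P(Z, O) = -5 + 7*Z (P(Z, O) = 7*Z - 5 = -5 + 7*Z)
√(P(94, 49) + 14788) + (25 - 65)² = √((-5 + 7*94) + 14788) + (25 - 65)² = √((-5 + 658) + 14788) + (-40)² = √(653 + 14788) + 1600 = √15441 + 1600 = 1600 + √15441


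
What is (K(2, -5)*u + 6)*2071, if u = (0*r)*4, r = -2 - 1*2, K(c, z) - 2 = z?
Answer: 12426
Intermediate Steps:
K(c, z) = 2 + z
r = -4 (r = -2 - 2 = -4)
u = 0 (u = (0*(-4))*4 = 0*4 = 0)
(K(2, -5)*u + 6)*2071 = ((2 - 5)*0 + 6)*2071 = (-3*0 + 6)*2071 = (0 + 6)*2071 = 6*2071 = 12426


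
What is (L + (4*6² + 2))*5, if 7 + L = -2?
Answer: 685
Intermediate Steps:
L = -9 (L = -7 - 2 = -9)
(L + (4*6² + 2))*5 = (-9 + (4*6² + 2))*5 = (-9 + (4*36 + 2))*5 = (-9 + (144 + 2))*5 = (-9 + 146)*5 = 137*5 = 685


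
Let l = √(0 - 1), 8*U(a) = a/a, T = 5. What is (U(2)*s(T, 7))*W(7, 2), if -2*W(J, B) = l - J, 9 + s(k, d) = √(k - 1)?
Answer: -49/16 + 7*I/16 ≈ -3.0625 + 0.4375*I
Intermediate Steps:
U(a) = ⅛ (U(a) = (a/a)/8 = (⅛)*1 = ⅛)
s(k, d) = -9 + √(-1 + k) (s(k, d) = -9 + √(k - 1) = -9 + √(-1 + k))
l = I (l = √(-1) = I ≈ 1.0*I)
W(J, B) = J/2 - I/2 (W(J, B) = -(I - J)/2 = J/2 - I/2)
(U(2)*s(T, 7))*W(7, 2) = ((-9 + √(-1 + 5))/8)*((½)*7 - I/2) = ((-9 + √4)/8)*(7/2 - I/2) = ((-9 + 2)/8)*(7/2 - I/2) = ((⅛)*(-7))*(7/2 - I/2) = -7*(7/2 - I/2)/8 = -49/16 + 7*I/16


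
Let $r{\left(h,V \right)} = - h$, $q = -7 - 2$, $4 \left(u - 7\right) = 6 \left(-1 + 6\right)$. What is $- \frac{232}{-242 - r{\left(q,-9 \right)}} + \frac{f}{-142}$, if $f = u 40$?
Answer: $- \frac{56318}{17821} \approx -3.1602$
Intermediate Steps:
$u = \frac{29}{2}$ ($u = 7 + \frac{6 \left(-1 + 6\right)}{4} = 7 + \frac{6 \cdot 5}{4} = 7 + \frac{1}{4} \cdot 30 = 7 + \frac{15}{2} = \frac{29}{2} \approx 14.5$)
$q = -9$ ($q = -7 - 2 = -9$)
$f = 580$ ($f = \frac{29}{2} \cdot 40 = 580$)
$- \frac{232}{-242 - r{\left(q,-9 \right)}} + \frac{f}{-142} = - \frac{232}{-242 - \left(-1\right) \left(-9\right)} + \frac{580}{-142} = - \frac{232}{-242 - 9} + 580 \left(- \frac{1}{142}\right) = - \frac{232}{-242 - 9} - \frac{290}{71} = - \frac{232}{-251} - \frac{290}{71} = \left(-232\right) \left(- \frac{1}{251}\right) - \frac{290}{71} = \frac{232}{251} - \frac{290}{71} = - \frac{56318}{17821}$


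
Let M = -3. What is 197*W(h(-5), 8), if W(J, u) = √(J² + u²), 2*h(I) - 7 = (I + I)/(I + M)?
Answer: 197*√5185/8 ≈ 1773.2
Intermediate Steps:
h(I) = 7/2 + I/(-3 + I) (h(I) = 7/2 + ((I + I)/(I - 3))/2 = 7/2 + ((2*I)/(-3 + I))/2 = 7/2 + (2*I/(-3 + I))/2 = 7/2 + I/(-3 + I))
197*W(h(-5), 8) = 197*√((3*(-7 + 3*(-5))/(2*(-3 - 5)))² + 8²) = 197*√(((3/2)*(-7 - 15)/(-8))² + 64) = 197*√(((3/2)*(-⅛)*(-22))² + 64) = 197*√((33/8)² + 64) = 197*√(1089/64 + 64) = 197*√(5185/64) = 197*(√5185/8) = 197*√5185/8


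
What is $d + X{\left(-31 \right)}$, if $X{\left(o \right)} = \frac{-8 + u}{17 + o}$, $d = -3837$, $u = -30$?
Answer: $- \frac{26840}{7} \approx -3834.3$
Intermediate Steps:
$X{\left(o \right)} = - \frac{38}{17 + o}$ ($X{\left(o \right)} = \frac{-8 - 30}{17 + o} = - \frac{38}{17 + o}$)
$d + X{\left(-31 \right)} = -3837 - \frac{38}{17 - 31} = -3837 - \frac{38}{-14} = -3837 - - \frac{19}{7} = -3837 + \frac{19}{7} = - \frac{26840}{7}$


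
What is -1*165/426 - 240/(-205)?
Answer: 4561/5822 ≈ 0.78341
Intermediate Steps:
-1*165/426 - 240/(-205) = -165*1/426 - 240*(-1/205) = -55/142 + 48/41 = 4561/5822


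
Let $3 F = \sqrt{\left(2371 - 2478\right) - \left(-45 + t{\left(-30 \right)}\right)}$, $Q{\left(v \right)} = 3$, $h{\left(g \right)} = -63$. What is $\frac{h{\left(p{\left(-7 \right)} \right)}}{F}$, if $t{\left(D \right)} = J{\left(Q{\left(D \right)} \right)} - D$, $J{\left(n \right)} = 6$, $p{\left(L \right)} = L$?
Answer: $\frac{27 i \sqrt{2}}{2} \approx 19.092 i$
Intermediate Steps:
$t{\left(D \right)} = 6 - D$
$F = \frac{7 i \sqrt{2}}{3}$ ($F = \frac{\sqrt{\left(2371 - 2478\right) + \left(45 - \left(6 - -30\right)\right)}}{3} = \frac{\sqrt{\left(2371 - 2478\right) + \left(45 - \left(6 + 30\right)\right)}}{3} = \frac{\sqrt{-107 + \left(45 - 36\right)}}{3} = \frac{\sqrt{-107 + 9}}{3} = \frac{\sqrt{-98}}{3} = \frac{7 i \sqrt{2}}{3} \approx 3.2998 i$)
$\frac{h{\left(p{\left(-7 \right)} \right)}}{F} = - \frac{63}{\frac{7}{3} i \sqrt{2}} = - 63 \left(- \frac{3 i \sqrt{2}}{14}\right) = \frac{27 i \sqrt{2}}{2}$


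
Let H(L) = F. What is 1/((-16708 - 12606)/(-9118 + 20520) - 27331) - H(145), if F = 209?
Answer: -32568201493/155828688 ≈ -209.00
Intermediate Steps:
H(L) = 209
1/((-16708 - 12606)/(-9118 + 20520) - 27331) - H(145) = 1/((-16708 - 12606)/(-9118 + 20520) - 27331) - 1*209 = 1/(-29314/11402 - 27331) - 209 = 1/(-29314*1/11402 - 27331) - 209 = 1/(-14657/5701 - 27331) - 209 = 1/(-155828688/5701) - 209 = -5701/155828688 - 209 = -32568201493/155828688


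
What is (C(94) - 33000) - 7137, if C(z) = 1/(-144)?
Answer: -5779729/144 ≈ -40137.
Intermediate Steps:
C(z) = -1/144
(C(94) - 33000) - 7137 = (-1/144 - 33000) - 7137 = -4752001/144 - 7137 = -5779729/144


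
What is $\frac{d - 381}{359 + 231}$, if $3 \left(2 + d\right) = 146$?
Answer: $- \frac{17}{30} \approx -0.56667$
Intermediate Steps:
$d = \frac{140}{3}$ ($d = -2 + \frac{1}{3} \cdot 146 = -2 + \frac{146}{3} = \frac{140}{3} \approx 46.667$)
$\frac{d - 381}{359 + 231} = \frac{\frac{140}{3} - 381}{359 + 231} = \frac{1}{590} \left(- \frac{1003}{3}\right) = - \frac{17}{30}$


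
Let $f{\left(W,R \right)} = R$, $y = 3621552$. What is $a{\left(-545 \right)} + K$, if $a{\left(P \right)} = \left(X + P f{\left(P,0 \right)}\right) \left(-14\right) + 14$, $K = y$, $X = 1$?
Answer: $3621552$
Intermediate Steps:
$K = 3621552$
$a{\left(P \right)} = 0$ ($a{\left(P \right)} = \left(1 + P 0\right) \left(-14\right) + 14 = \left(1 + 0\right) \left(-14\right) + 14 = 1 \left(-14\right) + 14 = -14 + 14 = 0$)
$a{\left(-545 \right)} + K = 0 + 3621552 = 3621552$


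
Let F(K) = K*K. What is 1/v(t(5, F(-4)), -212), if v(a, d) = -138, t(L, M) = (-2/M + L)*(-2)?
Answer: -1/138 ≈ -0.0072464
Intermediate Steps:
F(K) = K²
t(L, M) = -2*L + 4/M (t(L, M) = (L - 2/M)*(-2) = -2*L + 4/M)
1/v(t(5, F(-4)), -212) = 1/(-138) = -1/138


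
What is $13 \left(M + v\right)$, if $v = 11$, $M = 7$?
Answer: $234$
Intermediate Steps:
$13 \left(M + v\right) = 13 \left(7 + 11\right) = 13 \cdot 18 = 234$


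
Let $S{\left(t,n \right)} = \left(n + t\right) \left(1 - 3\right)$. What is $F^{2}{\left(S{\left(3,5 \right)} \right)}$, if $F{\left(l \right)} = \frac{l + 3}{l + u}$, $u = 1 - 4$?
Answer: $\frac{169}{361} \approx 0.46814$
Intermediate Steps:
$S{\left(t,n \right)} = - 2 n - 2 t$ ($S{\left(t,n \right)} = \left(n + t\right) \left(-2\right) = - 2 n - 2 t$)
$u = -3$
$F{\left(l \right)} = \frac{3 + l}{-3 + l}$ ($F{\left(l \right)} = \frac{l + 3}{l - 3} = \frac{3 + l}{-3 + l}$)
$F^{2}{\left(S{\left(3,5 \right)} \right)} = \left(\frac{3 - 16}{-3 - 16}\right)^{2} = \left(\frac{1}{-19} \left(-13\right)\right)^{2} = \left(\left(- \frac{1}{19}\right) \left(-13\right)\right)^{2} = \left(\frac{13}{19}\right)^{2} = \frac{169}{361}$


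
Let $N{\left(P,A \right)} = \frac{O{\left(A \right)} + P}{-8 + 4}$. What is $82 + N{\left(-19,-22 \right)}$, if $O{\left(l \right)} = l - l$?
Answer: $\frac{347}{4} \approx 86.75$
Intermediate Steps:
$O{\left(l \right)} = 0$
$N{\left(P,A \right)} = - \frac{P}{4}$ ($N{\left(P,A \right)} = \frac{0 + P}{-8 + 4} = \frac{P}{-4} = P \left(- \frac{1}{4}\right) = - \frac{P}{4}$)
$82 + N{\left(-19,-22 \right)} = 82 - - \frac{19}{4} = 82 + \frac{19}{4} = \frac{347}{4}$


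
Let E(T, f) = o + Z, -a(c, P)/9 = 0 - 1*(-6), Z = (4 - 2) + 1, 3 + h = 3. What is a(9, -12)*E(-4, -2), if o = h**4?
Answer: -162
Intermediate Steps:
h = 0 (h = -3 + 3 = 0)
o = 0 (o = 0**4 = 0)
Z = 3 (Z = 2 + 1 = 3)
a(c, P) = -54 (a(c, P) = -9*(0 - 1*(-6)) = -9*(0 + 6) = -9*6 = -54)
E(T, f) = 3 (E(T, f) = 0 + 3 = 3)
a(9, -12)*E(-4, -2) = -54*3 = -162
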